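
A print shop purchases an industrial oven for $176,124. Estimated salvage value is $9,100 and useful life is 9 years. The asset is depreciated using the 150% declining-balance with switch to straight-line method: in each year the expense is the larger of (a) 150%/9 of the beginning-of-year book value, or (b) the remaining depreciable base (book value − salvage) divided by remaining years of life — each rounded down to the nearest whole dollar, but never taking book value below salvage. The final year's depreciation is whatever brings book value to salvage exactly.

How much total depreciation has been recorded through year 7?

$136,688

Depreciable base = $176,124 − $9,100 = $167,024.
Year 1: DB = ⌊$176,124 × 150%/9⌋ = $29,354; SL = ⌊$167,024/9⌋ = $18,558 → take DB $29,354. Book value $146,770.
Year 2: DB = ⌊$146,770 × 150%/9⌋ = $24,461; SL = ⌊$137,670/8⌋ = $17,208 → take DB $24,461. Book value $122,309.
Year 3: DB = ⌊$122,309 × 150%/9⌋ = $20,384; SL = ⌊$113,209/7⌋ = $16,172 → take DB $20,384. Book value $101,925.
Year 4: DB = ⌊$101,925 × 150%/9⌋ = $16,987; SL = ⌊$92,825/6⌋ = $15,470 → take DB $16,987. Book value $84,938.
Year 5: DB = ⌊$84,938 × 150%/9⌋ = $14,156; SL = ⌊$75,838/5⌋ = $15,167 → take SL $15,167. Book value $69,771.
Year 6: DB = ⌊$69,771 × 150%/9⌋ = $11,628; SL = ⌊$60,671/4⌋ = $15,167 → take SL $15,167. Book value $54,604.
Year 7: DB = ⌊$54,604 × 150%/9⌋ = $9,100; SL = ⌊$45,504/3⌋ = $15,168 → take SL $15,168. Book value $39,436.
Accumulated through year 7 = $176,124 − $39,436 = $136,688.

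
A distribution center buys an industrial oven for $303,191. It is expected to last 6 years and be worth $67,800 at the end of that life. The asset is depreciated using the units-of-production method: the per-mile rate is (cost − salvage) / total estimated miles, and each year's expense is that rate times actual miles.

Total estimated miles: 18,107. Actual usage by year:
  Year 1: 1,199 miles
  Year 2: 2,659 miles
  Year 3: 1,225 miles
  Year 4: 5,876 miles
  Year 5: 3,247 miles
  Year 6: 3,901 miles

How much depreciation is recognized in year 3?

Depreciable base = $303,191 − $67,800 = $235,391.
Rate = $235,391 / 18,107 miles = $13 per mile.
Year 1: 1,199 × $13 = $15,587. Book value $287,604.
Year 2: 2,659 × $13 = $34,567. Book value $253,037.
Year 3: 1,225 × $13 = $15,925. Book value $237,112.

$15,925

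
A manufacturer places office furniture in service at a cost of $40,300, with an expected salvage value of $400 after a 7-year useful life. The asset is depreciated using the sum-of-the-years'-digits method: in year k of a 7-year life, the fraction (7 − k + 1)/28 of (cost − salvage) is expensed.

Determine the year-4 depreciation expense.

$5,700

Depreciable base = $40,300 − $400 = $39,900.
Sum of the years' digits = 7+6+5+4+3+2+1 = 28.
Year 1: $39,900 × 7/28 = $9,975. Book value $30,325.
Year 2: $39,900 × 6/28 = $8,550. Book value $21,775.
Year 3: $39,900 × 5/28 = $7,125. Book value $14,650.
Year 4: $39,900 × 4/28 = $5,700. Book value $8,950.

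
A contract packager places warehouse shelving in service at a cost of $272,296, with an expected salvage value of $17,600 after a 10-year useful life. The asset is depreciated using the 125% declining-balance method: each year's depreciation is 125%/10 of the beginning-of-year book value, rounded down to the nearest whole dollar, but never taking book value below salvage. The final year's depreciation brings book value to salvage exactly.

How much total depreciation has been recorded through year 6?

$150,090

Depreciable base = $272,296 − $17,600 = $254,696.
Year 1: ⌊$272,296 × 125%/10⌋ = $34,037. Book value $238,259.
Year 2: ⌊$238,259 × 125%/10⌋ = $29,782. Book value $208,477.
Year 3: ⌊$208,477 × 125%/10⌋ = $26,059. Book value $182,418.
Year 4: ⌊$182,418 × 125%/10⌋ = $22,802. Book value $159,616.
Year 5: ⌊$159,616 × 125%/10⌋ = $19,952. Book value $139,664.
Year 6: ⌊$139,664 × 125%/10⌋ = $17,458. Book value $122,206.
Accumulated through year 6 = $272,296 − $122,206 = $150,090.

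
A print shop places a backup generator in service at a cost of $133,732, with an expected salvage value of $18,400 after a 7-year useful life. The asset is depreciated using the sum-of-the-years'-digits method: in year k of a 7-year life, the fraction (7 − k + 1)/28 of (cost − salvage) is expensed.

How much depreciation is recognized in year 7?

$4,119

Depreciable base = $133,732 − $18,400 = $115,332.
Sum of the years' digits = 7+6+5+4+3+2+1 = 28.
Year 1: $115,332 × 7/28 = $28,833. Book value $104,899.
Year 2: $115,332 × 6/28 = $24,714. Book value $80,185.
Year 3: $115,332 × 5/28 = $20,595. Book value $59,590.
Year 4: $115,332 × 4/28 = $16,476. Book value $43,114.
Year 5: $115,332 × 3/28 = $12,357. Book value $30,757.
Year 6: $115,332 × 2/28 = $8,238. Book value $22,519.
Year 7: $115,332 × 1/28 = $4,119. Book value $18,400.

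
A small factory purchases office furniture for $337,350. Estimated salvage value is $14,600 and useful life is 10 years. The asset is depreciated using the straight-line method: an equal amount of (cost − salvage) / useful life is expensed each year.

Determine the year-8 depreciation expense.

Depreciable base = $337,350 − $14,600 = $322,750.
Annual expense = $322,750 / 10 = $32,275.

$32,275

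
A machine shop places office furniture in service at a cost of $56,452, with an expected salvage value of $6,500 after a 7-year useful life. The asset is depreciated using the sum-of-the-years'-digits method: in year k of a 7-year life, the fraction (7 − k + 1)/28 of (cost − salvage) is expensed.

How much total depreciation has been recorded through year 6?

Depreciable base = $56,452 − $6,500 = $49,952.
Sum of the years' digits = 7+6+5+4+3+2+1 = 28.
Year 1: $49,952 × 7/28 = $12,488. Book value $43,964.
Year 2: $49,952 × 6/28 = $10,704. Book value $33,260.
Year 3: $49,952 × 5/28 = $8,920. Book value $24,340.
Year 4: $49,952 × 4/28 = $7,136. Book value $17,204.
Year 5: $49,952 × 3/28 = $5,352. Book value $11,852.
Year 6: $49,952 × 2/28 = $3,568. Book value $8,284.
Accumulated through year 6 = $56,452 − $8,284 = $48,168.

$48,168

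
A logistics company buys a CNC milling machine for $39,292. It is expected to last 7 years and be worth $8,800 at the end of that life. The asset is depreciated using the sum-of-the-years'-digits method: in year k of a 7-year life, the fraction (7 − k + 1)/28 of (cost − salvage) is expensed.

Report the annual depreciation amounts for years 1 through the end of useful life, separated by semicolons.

$7,623; $6,534; $5,445; $4,356; $3,267; $2,178; $1,089

Depreciable base = $39,292 − $8,800 = $30,492.
Sum of the years' digits = 7+6+5+4+3+2+1 = 28.
Year 1: $30,492 × 7/28 = $7,623. Book value $31,669.
Year 2: $30,492 × 6/28 = $6,534. Book value $25,135.
Year 3: $30,492 × 5/28 = $5,445. Book value $19,690.
Year 4: $30,492 × 4/28 = $4,356. Book value $15,334.
Year 5: $30,492 × 3/28 = $3,267. Book value $12,067.
Year 6: $30,492 × 2/28 = $2,178. Book value $9,889.
Year 7: $30,492 × 1/28 = $1,089. Book value $8,800.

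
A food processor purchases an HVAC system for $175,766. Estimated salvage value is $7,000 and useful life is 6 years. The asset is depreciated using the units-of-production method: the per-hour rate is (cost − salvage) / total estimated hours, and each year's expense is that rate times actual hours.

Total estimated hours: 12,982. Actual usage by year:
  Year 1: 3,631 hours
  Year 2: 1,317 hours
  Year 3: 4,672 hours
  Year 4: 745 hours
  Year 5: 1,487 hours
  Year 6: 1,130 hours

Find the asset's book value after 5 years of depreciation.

$21,690

Depreciable base = $175,766 − $7,000 = $168,766.
Rate = $168,766 / 12,982 hours = $13 per hour.
Year 1: 3,631 × $13 = $47,203. Book value $128,563.
Year 2: 1,317 × $13 = $17,121. Book value $111,442.
Year 3: 4,672 × $13 = $60,736. Book value $50,706.
Year 4: 745 × $13 = $9,685. Book value $41,021.
Year 5: 1,487 × $13 = $19,331. Book value $21,690.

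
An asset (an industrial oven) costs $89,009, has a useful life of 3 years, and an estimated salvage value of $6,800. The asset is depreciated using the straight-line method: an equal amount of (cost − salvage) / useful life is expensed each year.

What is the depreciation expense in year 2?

$27,403

Depreciable base = $89,009 − $6,800 = $82,209.
Annual expense = $82,209 / 3 = $27,403.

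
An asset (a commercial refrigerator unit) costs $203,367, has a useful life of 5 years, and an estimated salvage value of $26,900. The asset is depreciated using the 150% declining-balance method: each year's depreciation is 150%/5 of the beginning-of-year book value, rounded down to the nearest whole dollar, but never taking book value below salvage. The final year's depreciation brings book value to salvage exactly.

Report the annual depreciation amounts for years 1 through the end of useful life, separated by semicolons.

Depreciable base = $203,367 − $26,900 = $176,467.
Year 1: ⌊$203,367 × 150%/5⌋ = $61,010. Book value $142,357.
Year 2: ⌊$142,357 × 150%/5⌋ = $42,707. Book value $99,650.
Year 3: ⌊$99,650 × 150%/5⌋ = $29,895. Book value $69,755.
Year 4: ⌊$69,755 × 150%/5⌋ = $20,926. Book value $48,829.
Year 5 (final): $48,829 − $26,900 = $21,929. Book value $26,900.

$61,010; $42,707; $29,895; $20,926; $21,929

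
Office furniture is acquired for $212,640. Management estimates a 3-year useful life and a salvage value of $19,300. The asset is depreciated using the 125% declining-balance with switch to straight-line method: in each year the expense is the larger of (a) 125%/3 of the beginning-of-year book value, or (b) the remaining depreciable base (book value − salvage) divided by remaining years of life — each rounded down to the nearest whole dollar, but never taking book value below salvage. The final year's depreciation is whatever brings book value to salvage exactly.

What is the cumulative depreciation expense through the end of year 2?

Depreciable base = $212,640 − $19,300 = $193,340.
Year 1: DB = ⌊$212,640 × 125%/3⌋ = $88,600; SL = ⌊$193,340/3⌋ = $64,446 → take DB $88,600. Book value $124,040.
Year 2: DB = ⌊$124,040 × 125%/3⌋ = $51,683; SL = ⌊$104,740/2⌋ = $52,370 → take SL $52,370. Book value $71,670.
Accumulated through year 2 = $212,640 − $71,670 = $140,970.

$140,970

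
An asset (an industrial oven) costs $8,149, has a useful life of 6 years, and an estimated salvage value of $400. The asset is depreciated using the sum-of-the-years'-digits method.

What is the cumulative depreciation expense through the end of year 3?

$5,535

Depreciable base = $8,149 − $400 = $7,749.
Sum of the years' digits = 6+5+4+3+2+1 = 21.
Year 1: $7,749 × 6/21 = $2,214. Book value $5,935.
Year 2: $7,749 × 5/21 = $1,845. Book value $4,090.
Year 3: $7,749 × 4/21 = $1,476. Book value $2,614.
Accumulated through year 3 = $8,149 − $2,614 = $5,535.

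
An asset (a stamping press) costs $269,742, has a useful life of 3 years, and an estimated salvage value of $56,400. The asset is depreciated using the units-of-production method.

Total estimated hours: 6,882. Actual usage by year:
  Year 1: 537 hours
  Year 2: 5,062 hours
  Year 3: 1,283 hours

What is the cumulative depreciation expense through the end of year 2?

Depreciable base = $269,742 − $56,400 = $213,342.
Rate = $213,342 / 6,882 hours = $31 per hour.
Year 1: 537 × $31 = $16,647. Book value $253,095.
Year 2: 5,062 × $31 = $156,922. Book value $96,173.
Accumulated through year 2 = $269,742 − $96,173 = $173,569.

$173,569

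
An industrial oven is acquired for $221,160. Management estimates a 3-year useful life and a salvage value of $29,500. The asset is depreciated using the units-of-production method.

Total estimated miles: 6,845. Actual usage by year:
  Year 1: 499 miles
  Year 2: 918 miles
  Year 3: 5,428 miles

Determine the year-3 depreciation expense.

$151,984

Depreciable base = $221,160 − $29,500 = $191,660.
Rate = $191,660 / 6,845 miles = $28 per mile.
Year 1: 499 × $28 = $13,972. Book value $207,188.
Year 2: 918 × $28 = $25,704. Book value $181,484.
Year 3: 5,428 × $28 = $151,984. Book value $29,500.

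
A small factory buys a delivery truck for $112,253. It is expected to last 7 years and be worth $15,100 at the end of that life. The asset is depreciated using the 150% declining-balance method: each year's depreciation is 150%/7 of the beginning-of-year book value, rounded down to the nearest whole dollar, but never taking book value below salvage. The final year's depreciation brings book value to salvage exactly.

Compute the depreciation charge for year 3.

Depreciable base = $112,253 − $15,100 = $97,153.
Year 1: ⌊$112,253 × 150%/7⌋ = $24,054. Book value $88,199.
Year 2: ⌊$88,199 × 150%/7⌋ = $18,899. Book value $69,300.
Year 3: ⌊$69,300 × 150%/7⌋ = $14,850. Book value $54,450.

$14,850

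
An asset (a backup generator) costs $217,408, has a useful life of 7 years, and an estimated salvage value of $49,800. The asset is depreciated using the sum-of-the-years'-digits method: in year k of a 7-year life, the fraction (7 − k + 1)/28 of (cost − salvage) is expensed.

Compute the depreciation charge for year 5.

$17,958

Depreciable base = $217,408 − $49,800 = $167,608.
Sum of the years' digits = 7+6+5+4+3+2+1 = 28.
Year 1: $167,608 × 7/28 = $41,902. Book value $175,506.
Year 2: $167,608 × 6/28 = $35,916. Book value $139,590.
Year 3: $167,608 × 5/28 = $29,930. Book value $109,660.
Year 4: $167,608 × 4/28 = $23,944. Book value $85,716.
Year 5: $167,608 × 3/28 = $17,958. Book value $67,758.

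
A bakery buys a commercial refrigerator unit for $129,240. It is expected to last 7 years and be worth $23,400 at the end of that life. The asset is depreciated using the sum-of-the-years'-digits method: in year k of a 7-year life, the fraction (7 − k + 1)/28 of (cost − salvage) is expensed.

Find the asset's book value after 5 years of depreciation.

Depreciable base = $129,240 − $23,400 = $105,840.
Sum of the years' digits = 7+6+5+4+3+2+1 = 28.
Year 1: $105,840 × 7/28 = $26,460. Book value $102,780.
Year 2: $105,840 × 6/28 = $22,680. Book value $80,100.
Year 3: $105,840 × 5/28 = $18,900. Book value $61,200.
Year 4: $105,840 × 4/28 = $15,120. Book value $46,080.
Year 5: $105,840 × 3/28 = $11,340. Book value $34,740.

$34,740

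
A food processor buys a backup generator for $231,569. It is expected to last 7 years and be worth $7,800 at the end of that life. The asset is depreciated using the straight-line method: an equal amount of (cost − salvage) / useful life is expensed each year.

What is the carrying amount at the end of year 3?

$135,668

Depreciable base = $231,569 − $7,800 = $223,769.
Annual expense = $223,769 / 7 = $31,967.
End of year 1: book value $199,602.
End of year 2: book value $167,635.
End of year 3: book value $135,668.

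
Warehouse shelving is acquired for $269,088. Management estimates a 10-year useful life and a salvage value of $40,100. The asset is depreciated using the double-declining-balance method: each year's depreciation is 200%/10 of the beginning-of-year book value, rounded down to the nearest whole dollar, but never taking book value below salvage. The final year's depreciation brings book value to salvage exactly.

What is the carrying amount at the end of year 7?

$56,433

Depreciable base = $269,088 − $40,100 = $228,988.
Year 1: ⌊$269,088 × 200%/10⌋ = $53,817. Book value $215,271.
Year 2: ⌊$215,271 × 200%/10⌋ = $43,054. Book value $172,217.
Year 3: ⌊$172,217 × 200%/10⌋ = $34,443. Book value $137,774.
Year 4: ⌊$137,774 × 200%/10⌋ = $27,554. Book value $110,220.
Year 5: ⌊$110,220 × 200%/10⌋ = $22,044. Book value $88,176.
Year 6: ⌊$88,176 × 200%/10⌋ = $17,635. Book value $70,541.
Year 7: ⌊$70,541 × 200%/10⌋ = $14,108. Book value $56,433.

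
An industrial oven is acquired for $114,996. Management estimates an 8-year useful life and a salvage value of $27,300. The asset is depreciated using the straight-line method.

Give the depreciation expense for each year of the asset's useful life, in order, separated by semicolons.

$10,962; $10,962; $10,962; $10,962; $10,962; $10,962; $10,962; $10,962

Depreciable base = $114,996 − $27,300 = $87,696.
Annual expense = $87,696 / 8 = $10,962.
End of year 1: book value $104,034.
End of year 2: book value $93,072.
End of year 3: book value $82,110.
End of year 4: book value $71,148.
End of year 5: book value $60,186.
End of year 6: book value $49,224.
End of year 7: book value $38,262.
End of year 8: book value $27,300.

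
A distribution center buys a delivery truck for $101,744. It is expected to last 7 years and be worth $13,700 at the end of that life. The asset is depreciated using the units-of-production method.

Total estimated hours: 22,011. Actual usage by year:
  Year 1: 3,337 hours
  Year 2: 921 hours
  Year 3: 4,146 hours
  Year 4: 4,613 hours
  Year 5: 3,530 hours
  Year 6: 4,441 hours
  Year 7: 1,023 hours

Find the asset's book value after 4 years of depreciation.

Depreciable base = $101,744 − $13,700 = $88,044.
Rate = $88,044 / 22,011 hours = $4 per hour.
Year 1: 3,337 × $4 = $13,348. Book value $88,396.
Year 2: 921 × $4 = $3,684. Book value $84,712.
Year 3: 4,146 × $4 = $16,584. Book value $68,128.
Year 4: 4,613 × $4 = $18,452. Book value $49,676.

$49,676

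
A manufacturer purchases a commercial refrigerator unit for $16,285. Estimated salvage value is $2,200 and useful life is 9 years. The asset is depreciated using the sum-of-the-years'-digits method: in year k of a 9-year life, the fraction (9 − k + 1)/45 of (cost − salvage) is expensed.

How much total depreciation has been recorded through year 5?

$10,955

Depreciable base = $16,285 − $2,200 = $14,085.
Sum of the years' digits = 9+8+7+6+5+4+3+2+1 = 45.
Year 1: $14,085 × 9/45 = $2,817. Book value $13,468.
Year 2: $14,085 × 8/45 = $2,504. Book value $10,964.
Year 3: $14,085 × 7/45 = $2,191. Book value $8,773.
Year 4: $14,085 × 6/45 = $1,878. Book value $6,895.
Year 5: $14,085 × 5/45 = $1,565. Book value $5,330.
Accumulated through year 5 = $16,285 − $5,330 = $10,955.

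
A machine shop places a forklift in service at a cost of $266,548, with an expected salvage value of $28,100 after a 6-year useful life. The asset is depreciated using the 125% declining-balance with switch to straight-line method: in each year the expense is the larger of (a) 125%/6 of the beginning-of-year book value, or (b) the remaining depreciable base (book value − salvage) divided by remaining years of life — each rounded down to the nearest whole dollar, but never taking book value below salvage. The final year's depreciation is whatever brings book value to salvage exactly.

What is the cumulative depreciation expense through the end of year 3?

$134,295

Depreciable base = $266,548 − $28,100 = $238,448.
Year 1: DB = ⌊$266,548 × 125%/6⌋ = $55,530; SL = ⌊$238,448/6⌋ = $39,741 → take DB $55,530. Book value $211,018.
Year 2: DB = ⌊$211,018 × 125%/6⌋ = $43,962; SL = ⌊$182,918/5⌋ = $36,583 → take DB $43,962. Book value $167,056.
Year 3: DB = ⌊$167,056 × 125%/6⌋ = $34,803; SL = ⌊$138,956/4⌋ = $34,739 → take DB $34,803. Book value $132,253.
Accumulated through year 3 = $266,548 − $132,253 = $134,295.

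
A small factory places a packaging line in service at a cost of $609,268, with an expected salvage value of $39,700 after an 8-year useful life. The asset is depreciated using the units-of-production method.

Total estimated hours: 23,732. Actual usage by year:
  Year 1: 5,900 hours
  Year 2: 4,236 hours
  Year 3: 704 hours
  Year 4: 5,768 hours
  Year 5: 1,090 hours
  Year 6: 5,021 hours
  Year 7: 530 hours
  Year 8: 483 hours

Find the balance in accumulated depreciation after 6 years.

Depreciable base = $609,268 − $39,700 = $569,568.
Rate = $569,568 / 23,732 hours = $24 per hour.
Year 1: 5,900 × $24 = $141,600. Book value $467,668.
Year 2: 4,236 × $24 = $101,664. Book value $366,004.
Year 3: 704 × $24 = $16,896. Book value $349,108.
Year 4: 5,768 × $24 = $138,432. Book value $210,676.
Year 5: 1,090 × $24 = $26,160. Book value $184,516.
Year 6: 5,021 × $24 = $120,504. Book value $64,012.
Accumulated through year 6 = $609,268 − $64,012 = $545,256.

$545,256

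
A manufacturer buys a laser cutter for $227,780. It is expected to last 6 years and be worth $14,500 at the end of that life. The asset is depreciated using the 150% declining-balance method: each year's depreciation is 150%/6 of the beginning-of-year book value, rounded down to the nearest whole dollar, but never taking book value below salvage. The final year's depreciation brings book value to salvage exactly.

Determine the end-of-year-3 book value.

$96,096

Depreciable base = $227,780 − $14,500 = $213,280.
Year 1: ⌊$227,780 × 150%/6⌋ = $56,945. Book value $170,835.
Year 2: ⌊$170,835 × 150%/6⌋ = $42,708. Book value $128,127.
Year 3: ⌊$128,127 × 150%/6⌋ = $32,031. Book value $96,096.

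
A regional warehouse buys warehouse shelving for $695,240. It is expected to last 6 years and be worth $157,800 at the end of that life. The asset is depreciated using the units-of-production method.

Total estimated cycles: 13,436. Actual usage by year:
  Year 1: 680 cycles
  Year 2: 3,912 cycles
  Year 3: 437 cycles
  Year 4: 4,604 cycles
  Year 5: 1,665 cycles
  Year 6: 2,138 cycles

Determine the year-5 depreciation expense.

Depreciable base = $695,240 − $157,800 = $537,440.
Rate = $537,440 / 13,436 cycles = $40 per cycle.
Year 1: 680 × $40 = $27,200. Book value $668,040.
Year 2: 3,912 × $40 = $156,480. Book value $511,560.
Year 3: 437 × $40 = $17,480. Book value $494,080.
Year 4: 4,604 × $40 = $184,160. Book value $309,920.
Year 5: 1,665 × $40 = $66,600. Book value $243,320.

$66,600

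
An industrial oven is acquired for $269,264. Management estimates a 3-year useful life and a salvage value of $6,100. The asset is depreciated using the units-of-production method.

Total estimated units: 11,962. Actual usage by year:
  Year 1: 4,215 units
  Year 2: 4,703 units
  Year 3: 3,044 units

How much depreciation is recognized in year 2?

$103,466

Depreciable base = $269,264 − $6,100 = $263,164.
Rate = $263,164 / 11,962 units = $22 per unit.
Year 1: 4,215 × $22 = $92,730. Book value $176,534.
Year 2: 4,703 × $22 = $103,466. Book value $73,068.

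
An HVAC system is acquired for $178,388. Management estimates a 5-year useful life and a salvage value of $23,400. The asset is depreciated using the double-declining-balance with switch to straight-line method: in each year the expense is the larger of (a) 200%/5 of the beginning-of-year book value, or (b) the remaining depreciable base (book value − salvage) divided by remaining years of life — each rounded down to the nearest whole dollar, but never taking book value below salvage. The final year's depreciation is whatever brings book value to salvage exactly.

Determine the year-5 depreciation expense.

$0

Depreciable base = $178,388 − $23,400 = $154,988.
Year 1: DB = ⌊$178,388 × 200%/5⌋ = $71,355; SL = ⌊$154,988/5⌋ = $30,997 → take DB $71,355. Book value $107,033.
Year 2: DB = ⌊$107,033 × 200%/5⌋ = $42,813; SL = ⌊$83,633/4⌋ = $20,908 → take DB $42,813. Book value $64,220.
Year 3: DB = ⌊$64,220 × 200%/5⌋ = $25,688; SL = ⌊$40,820/3⌋ = $13,606 → take DB $25,688. Book value $38,532.
Year 4: DB = ⌊$38,532 × 200%/5⌋ = $15,412; SL = ⌊$15,132/2⌋ = $7,566 → take DB $15,412, capped at $15,132. Book value $23,400.
Year 5 (final): $23,400 − $23,400 = $0. Book value $23,400.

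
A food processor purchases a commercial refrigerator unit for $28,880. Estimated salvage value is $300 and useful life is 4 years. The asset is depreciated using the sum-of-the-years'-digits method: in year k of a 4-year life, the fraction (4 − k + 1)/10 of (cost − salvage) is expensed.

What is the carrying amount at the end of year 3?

Depreciable base = $28,880 − $300 = $28,580.
Sum of the years' digits = 4+3+2+1 = 10.
Year 1: $28,580 × 4/10 = $11,432. Book value $17,448.
Year 2: $28,580 × 3/10 = $8,574. Book value $8,874.
Year 3: $28,580 × 2/10 = $5,716. Book value $3,158.

$3,158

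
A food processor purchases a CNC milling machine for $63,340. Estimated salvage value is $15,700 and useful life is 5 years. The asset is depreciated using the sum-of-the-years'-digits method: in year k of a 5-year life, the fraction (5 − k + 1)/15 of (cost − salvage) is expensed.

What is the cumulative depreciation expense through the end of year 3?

Depreciable base = $63,340 − $15,700 = $47,640.
Sum of the years' digits = 5+4+3+2+1 = 15.
Year 1: $47,640 × 5/15 = $15,880. Book value $47,460.
Year 2: $47,640 × 4/15 = $12,704. Book value $34,756.
Year 3: $47,640 × 3/15 = $9,528. Book value $25,228.
Accumulated through year 3 = $63,340 − $25,228 = $38,112.

$38,112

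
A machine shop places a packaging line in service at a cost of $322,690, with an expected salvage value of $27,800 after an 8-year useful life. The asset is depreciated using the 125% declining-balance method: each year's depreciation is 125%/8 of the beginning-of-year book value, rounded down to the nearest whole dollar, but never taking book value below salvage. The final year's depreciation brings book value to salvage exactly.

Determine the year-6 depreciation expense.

$21,561

Depreciable base = $322,690 − $27,800 = $294,890.
Year 1: ⌊$322,690 × 125%/8⌋ = $50,420. Book value $272,270.
Year 2: ⌊$272,270 × 125%/8⌋ = $42,542. Book value $229,728.
Year 3: ⌊$229,728 × 125%/8⌋ = $35,895. Book value $193,833.
Year 4: ⌊$193,833 × 125%/8⌋ = $30,286. Book value $163,547.
Year 5: ⌊$163,547 × 125%/8⌋ = $25,554. Book value $137,993.
Year 6: ⌊$137,993 × 125%/8⌋ = $21,561. Book value $116,432.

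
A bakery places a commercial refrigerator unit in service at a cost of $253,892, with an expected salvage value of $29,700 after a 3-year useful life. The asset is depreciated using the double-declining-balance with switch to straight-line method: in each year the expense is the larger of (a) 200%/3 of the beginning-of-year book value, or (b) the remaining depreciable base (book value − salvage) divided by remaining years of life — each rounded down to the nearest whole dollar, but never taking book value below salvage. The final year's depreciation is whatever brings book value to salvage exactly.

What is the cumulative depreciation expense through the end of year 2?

Depreciable base = $253,892 − $29,700 = $224,192.
Year 1: DB = ⌊$253,892 × 200%/3⌋ = $169,261; SL = ⌊$224,192/3⌋ = $74,730 → take DB $169,261. Book value $84,631.
Year 2: DB = ⌊$84,631 × 200%/3⌋ = $56,420; SL = ⌊$54,931/2⌋ = $27,465 → take DB $56,420, capped at $54,931. Book value $29,700.
Accumulated through year 2 = $253,892 − $29,700 = $224,192.

$224,192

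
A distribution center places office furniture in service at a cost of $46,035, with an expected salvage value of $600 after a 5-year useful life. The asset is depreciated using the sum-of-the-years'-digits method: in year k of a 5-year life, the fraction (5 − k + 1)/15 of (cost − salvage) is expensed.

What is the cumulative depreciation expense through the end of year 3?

Depreciable base = $46,035 − $600 = $45,435.
Sum of the years' digits = 5+4+3+2+1 = 15.
Year 1: $45,435 × 5/15 = $15,145. Book value $30,890.
Year 2: $45,435 × 4/15 = $12,116. Book value $18,774.
Year 3: $45,435 × 3/15 = $9,087. Book value $9,687.
Accumulated through year 3 = $46,035 − $9,687 = $36,348.

$36,348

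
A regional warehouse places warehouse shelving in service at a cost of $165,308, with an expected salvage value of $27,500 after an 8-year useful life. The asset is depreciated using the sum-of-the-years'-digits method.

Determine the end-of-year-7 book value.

Depreciable base = $165,308 − $27,500 = $137,808.
Sum of the years' digits = 8+7+6+5+4+3+2+1 = 36.
Year 1: $137,808 × 8/36 = $30,624. Book value $134,684.
Year 2: $137,808 × 7/36 = $26,796. Book value $107,888.
Year 3: $137,808 × 6/36 = $22,968. Book value $84,920.
Year 4: $137,808 × 5/36 = $19,140. Book value $65,780.
Year 5: $137,808 × 4/36 = $15,312. Book value $50,468.
Year 6: $137,808 × 3/36 = $11,484. Book value $38,984.
Year 7: $137,808 × 2/36 = $7,656. Book value $31,328.

$31,328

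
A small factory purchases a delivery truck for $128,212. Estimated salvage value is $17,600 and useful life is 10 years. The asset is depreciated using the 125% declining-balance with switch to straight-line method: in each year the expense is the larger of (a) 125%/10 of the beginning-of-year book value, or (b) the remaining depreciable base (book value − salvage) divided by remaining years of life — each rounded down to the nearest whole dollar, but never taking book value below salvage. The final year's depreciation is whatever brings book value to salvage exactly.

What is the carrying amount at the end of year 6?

Depreciable base = $128,212 − $17,600 = $110,612.
Year 1: DB = ⌊$128,212 × 125%/10⌋ = $16,026; SL = ⌊$110,612/10⌋ = $11,061 → take DB $16,026. Book value $112,186.
Year 2: DB = ⌊$112,186 × 125%/10⌋ = $14,023; SL = ⌊$94,586/9⌋ = $10,509 → take DB $14,023. Book value $98,163.
Year 3: DB = ⌊$98,163 × 125%/10⌋ = $12,270; SL = ⌊$80,563/8⌋ = $10,070 → take DB $12,270. Book value $85,893.
Year 4: DB = ⌊$85,893 × 125%/10⌋ = $10,736; SL = ⌊$68,293/7⌋ = $9,756 → take DB $10,736. Book value $75,157.
Year 5: DB = ⌊$75,157 × 125%/10⌋ = $9,394; SL = ⌊$57,557/6⌋ = $9,592 → take SL $9,592. Book value $65,565.
Year 6: DB = ⌊$65,565 × 125%/10⌋ = $8,195; SL = ⌊$47,965/5⌋ = $9,593 → take SL $9,593. Book value $55,972.

$55,972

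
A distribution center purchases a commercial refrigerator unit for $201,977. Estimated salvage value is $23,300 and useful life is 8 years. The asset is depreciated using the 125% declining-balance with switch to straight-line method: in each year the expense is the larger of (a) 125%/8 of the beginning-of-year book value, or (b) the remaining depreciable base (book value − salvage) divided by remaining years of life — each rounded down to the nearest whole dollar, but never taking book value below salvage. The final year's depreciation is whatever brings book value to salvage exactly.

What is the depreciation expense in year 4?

Depreciable base = $201,977 − $23,300 = $178,677.
Year 1: DB = ⌊$201,977 × 125%/8⌋ = $31,558; SL = ⌊$178,677/8⌋ = $22,334 → take DB $31,558. Book value $170,419.
Year 2: DB = ⌊$170,419 × 125%/8⌋ = $26,627; SL = ⌊$147,119/7⌋ = $21,017 → take DB $26,627. Book value $143,792.
Year 3: DB = ⌊$143,792 × 125%/8⌋ = $22,467; SL = ⌊$120,492/6⌋ = $20,082 → take DB $22,467. Book value $121,325.
Year 4: DB = ⌊$121,325 × 125%/8⌋ = $18,957; SL = ⌊$98,025/5⌋ = $19,605 → take SL $19,605. Book value $101,720.

$19,605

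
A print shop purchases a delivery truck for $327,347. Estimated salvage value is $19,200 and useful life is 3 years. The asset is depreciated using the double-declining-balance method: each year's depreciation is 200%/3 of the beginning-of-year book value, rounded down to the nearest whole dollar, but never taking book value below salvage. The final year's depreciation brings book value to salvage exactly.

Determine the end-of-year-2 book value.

Depreciable base = $327,347 − $19,200 = $308,147.
Year 1: ⌊$327,347 × 200%/3⌋ = $218,231. Book value $109,116.
Year 2: ⌊$109,116 × 200%/3⌋ = $72,744. Book value $36,372.

$36,372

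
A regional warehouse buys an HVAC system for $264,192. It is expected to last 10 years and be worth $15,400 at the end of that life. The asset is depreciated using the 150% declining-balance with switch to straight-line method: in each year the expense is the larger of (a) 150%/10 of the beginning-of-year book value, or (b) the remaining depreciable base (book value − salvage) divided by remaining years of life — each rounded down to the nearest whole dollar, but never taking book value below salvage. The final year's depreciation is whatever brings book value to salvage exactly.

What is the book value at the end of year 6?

$96,860

Depreciable base = $264,192 − $15,400 = $248,792.
Year 1: DB = ⌊$264,192 × 150%/10⌋ = $39,628; SL = ⌊$248,792/10⌋ = $24,879 → take DB $39,628. Book value $224,564.
Year 2: DB = ⌊$224,564 × 150%/10⌋ = $33,684; SL = ⌊$209,164/9⌋ = $23,240 → take DB $33,684. Book value $190,880.
Year 3: DB = ⌊$190,880 × 150%/10⌋ = $28,632; SL = ⌊$175,480/8⌋ = $21,935 → take DB $28,632. Book value $162,248.
Year 4: DB = ⌊$162,248 × 150%/10⌋ = $24,337; SL = ⌊$146,848/7⌋ = $20,978 → take DB $24,337. Book value $137,911.
Year 5: DB = ⌊$137,911 × 150%/10⌋ = $20,686; SL = ⌊$122,511/6⌋ = $20,418 → take DB $20,686. Book value $117,225.
Year 6: DB = ⌊$117,225 × 150%/10⌋ = $17,583; SL = ⌊$101,825/5⌋ = $20,365 → take SL $20,365. Book value $96,860.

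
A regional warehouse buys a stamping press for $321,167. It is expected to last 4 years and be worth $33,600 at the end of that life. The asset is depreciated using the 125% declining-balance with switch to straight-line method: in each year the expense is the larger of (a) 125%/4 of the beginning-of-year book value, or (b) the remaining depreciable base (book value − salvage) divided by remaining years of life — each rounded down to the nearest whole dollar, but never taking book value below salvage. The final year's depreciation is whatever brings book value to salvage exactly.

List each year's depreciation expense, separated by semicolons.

$100,364; $69,000; $59,101; $59,102

Depreciable base = $321,167 − $33,600 = $287,567.
Year 1: DB = ⌊$321,167 × 125%/4⌋ = $100,364; SL = ⌊$287,567/4⌋ = $71,891 → take DB $100,364. Book value $220,803.
Year 2: DB = ⌊$220,803 × 125%/4⌋ = $69,000; SL = ⌊$187,203/3⌋ = $62,401 → take DB $69,000. Book value $151,803.
Year 3: DB = ⌊$151,803 × 125%/4⌋ = $47,438; SL = ⌊$118,203/2⌋ = $59,101 → take SL $59,101. Book value $92,702.
Year 4 (final): $92,702 − $33,600 = $59,102. Book value $33,600.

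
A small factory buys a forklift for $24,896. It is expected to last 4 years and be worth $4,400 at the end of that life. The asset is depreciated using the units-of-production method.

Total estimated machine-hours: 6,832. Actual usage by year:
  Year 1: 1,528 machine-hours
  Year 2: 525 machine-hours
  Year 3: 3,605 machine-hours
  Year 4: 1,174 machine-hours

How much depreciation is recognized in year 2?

Depreciable base = $24,896 − $4,400 = $20,496.
Rate = $20,496 / 6,832 machine-hours = $3 per machine-hour.
Year 1: 1,528 × $3 = $4,584. Book value $20,312.
Year 2: 525 × $3 = $1,575. Book value $18,737.

$1,575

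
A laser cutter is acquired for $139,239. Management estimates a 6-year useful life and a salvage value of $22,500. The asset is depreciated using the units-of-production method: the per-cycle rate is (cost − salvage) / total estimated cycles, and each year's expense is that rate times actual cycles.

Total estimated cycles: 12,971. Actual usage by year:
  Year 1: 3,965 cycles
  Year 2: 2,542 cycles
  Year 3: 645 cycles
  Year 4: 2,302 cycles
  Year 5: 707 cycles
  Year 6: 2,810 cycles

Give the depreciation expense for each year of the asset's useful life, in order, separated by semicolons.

$35,685; $22,878; $5,805; $20,718; $6,363; $25,290

Depreciable base = $139,239 − $22,500 = $116,739.
Rate = $116,739 / 12,971 cycles = $9 per cycle.
Year 1: 3,965 × $9 = $35,685. Book value $103,554.
Year 2: 2,542 × $9 = $22,878. Book value $80,676.
Year 3: 645 × $9 = $5,805. Book value $74,871.
Year 4: 2,302 × $9 = $20,718. Book value $54,153.
Year 5: 707 × $9 = $6,363. Book value $47,790.
Year 6: 2,810 × $9 = $25,290. Book value $22,500.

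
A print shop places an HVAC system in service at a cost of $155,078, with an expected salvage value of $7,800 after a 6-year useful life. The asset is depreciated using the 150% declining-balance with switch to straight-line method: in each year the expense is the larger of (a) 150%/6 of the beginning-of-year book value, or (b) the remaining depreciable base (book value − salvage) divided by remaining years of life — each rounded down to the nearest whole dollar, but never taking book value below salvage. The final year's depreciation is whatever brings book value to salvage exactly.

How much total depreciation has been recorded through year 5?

Depreciable base = $155,078 − $7,800 = $147,278.
Year 1: DB = ⌊$155,078 × 150%/6⌋ = $38,769; SL = ⌊$147,278/6⌋ = $24,546 → take DB $38,769. Book value $116,309.
Year 2: DB = ⌊$116,309 × 150%/6⌋ = $29,077; SL = ⌊$108,509/5⌋ = $21,701 → take DB $29,077. Book value $87,232.
Year 3: DB = ⌊$87,232 × 150%/6⌋ = $21,808; SL = ⌊$79,432/4⌋ = $19,858 → take DB $21,808. Book value $65,424.
Year 4: DB = ⌊$65,424 × 150%/6⌋ = $16,356; SL = ⌊$57,624/3⌋ = $19,208 → take SL $19,208. Book value $46,216.
Year 5: DB = ⌊$46,216 × 150%/6⌋ = $11,554; SL = ⌊$38,416/2⌋ = $19,208 → take SL $19,208. Book value $27,008.
Accumulated through year 5 = $155,078 − $27,008 = $128,070.

$128,070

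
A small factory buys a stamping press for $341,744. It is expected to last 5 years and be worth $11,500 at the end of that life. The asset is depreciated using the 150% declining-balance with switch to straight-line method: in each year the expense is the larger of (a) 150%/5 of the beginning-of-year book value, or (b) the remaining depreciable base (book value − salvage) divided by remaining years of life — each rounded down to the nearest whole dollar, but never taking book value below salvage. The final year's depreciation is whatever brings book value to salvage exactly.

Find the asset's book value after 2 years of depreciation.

Depreciable base = $341,744 − $11,500 = $330,244.
Year 1: DB = ⌊$341,744 × 150%/5⌋ = $102,523; SL = ⌊$330,244/5⌋ = $66,048 → take DB $102,523. Book value $239,221.
Year 2: DB = ⌊$239,221 × 150%/5⌋ = $71,766; SL = ⌊$227,721/4⌋ = $56,930 → take DB $71,766. Book value $167,455.

$167,455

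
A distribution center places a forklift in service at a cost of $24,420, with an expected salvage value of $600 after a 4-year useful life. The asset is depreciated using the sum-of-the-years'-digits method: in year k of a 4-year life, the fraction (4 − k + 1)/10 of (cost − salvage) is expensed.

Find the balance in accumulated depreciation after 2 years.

$16,674

Depreciable base = $24,420 − $600 = $23,820.
Sum of the years' digits = 4+3+2+1 = 10.
Year 1: $23,820 × 4/10 = $9,528. Book value $14,892.
Year 2: $23,820 × 3/10 = $7,146. Book value $7,746.
Accumulated through year 2 = $24,420 − $7,746 = $16,674.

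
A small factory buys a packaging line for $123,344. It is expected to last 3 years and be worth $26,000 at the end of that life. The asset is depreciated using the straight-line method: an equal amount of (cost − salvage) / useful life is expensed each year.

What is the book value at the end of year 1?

Depreciable base = $123,344 − $26,000 = $97,344.
Annual expense = $97,344 / 3 = $32,448.
End of year 1: book value $90,896.

$90,896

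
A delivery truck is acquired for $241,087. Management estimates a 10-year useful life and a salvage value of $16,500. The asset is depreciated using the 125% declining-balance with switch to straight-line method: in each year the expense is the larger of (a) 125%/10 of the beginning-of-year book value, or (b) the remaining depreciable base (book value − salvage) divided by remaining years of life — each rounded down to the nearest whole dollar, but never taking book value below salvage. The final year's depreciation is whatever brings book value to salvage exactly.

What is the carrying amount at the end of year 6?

Depreciable base = $241,087 − $16,500 = $224,587.
Year 1: DB = ⌊$241,087 × 125%/10⌋ = $30,135; SL = ⌊$224,587/10⌋ = $22,458 → take DB $30,135. Book value $210,952.
Year 2: DB = ⌊$210,952 × 125%/10⌋ = $26,369; SL = ⌊$194,452/9⌋ = $21,605 → take DB $26,369. Book value $184,583.
Year 3: DB = ⌊$184,583 × 125%/10⌋ = $23,072; SL = ⌊$168,083/8⌋ = $21,010 → take DB $23,072. Book value $161,511.
Year 4: DB = ⌊$161,511 × 125%/10⌋ = $20,188; SL = ⌊$145,011/7⌋ = $20,715 → take SL $20,715. Book value $140,796.
Year 5: DB = ⌊$140,796 × 125%/10⌋ = $17,599; SL = ⌊$124,296/6⌋ = $20,716 → take SL $20,716. Book value $120,080.
Year 6: DB = ⌊$120,080 × 125%/10⌋ = $15,010; SL = ⌊$103,580/5⌋ = $20,716 → take SL $20,716. Book value $99,364.

$99,364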